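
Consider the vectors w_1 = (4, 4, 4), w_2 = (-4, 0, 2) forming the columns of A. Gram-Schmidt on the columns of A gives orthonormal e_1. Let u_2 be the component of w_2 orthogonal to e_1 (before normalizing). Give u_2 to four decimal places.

u_2 = (-3.3333, 0.6667, 2.6667)

e_1 = w_1/‖w_1‖ = (4, 4, 4)/6.9282 = (0.5774, 0.5774, 0.5774).
r_{12} = e_1·w_2 = -1.1547.
u_2 = w_2 + 1.1547·e_1 = (-3.3333, 0.6667, 2.6667).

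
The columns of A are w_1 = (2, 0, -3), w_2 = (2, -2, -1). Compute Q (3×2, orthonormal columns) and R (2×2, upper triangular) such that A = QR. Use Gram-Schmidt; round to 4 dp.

w_1 = (2, 0, -3); ‖w_1‖ = 3.6056, so q_1 = (0.5547, 0.0000, -0.8321).
q_1·w_2 = 0.5547·2 + 0.0000·(-2) + (-0.8321)·(-1) = 1.9415.
u_2 = w_2 − 1.9415·q_1 = (0.9231, -2.0000, 0.6154).
‖u_2‖ = 2.2871, so q_2 = (0.4036, -0.8745, 0.2691).

Q = [[0.5547, 0.4036], [0.0000, -0.8745], [-0.8321, 0.2691]], R = [[3.6056, 1.9415], [0.0000, 2.2871]]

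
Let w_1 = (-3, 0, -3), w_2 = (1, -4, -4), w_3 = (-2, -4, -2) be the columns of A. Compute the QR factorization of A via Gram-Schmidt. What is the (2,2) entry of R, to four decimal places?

r_{22} = 5.3385

w_1 = (-3, 0, -3); ‖w_1‖ = 4.2426, so q_1 = (-0.7071, 0.0000, -0.7071).
q_1·w_2 = (-0.7071)·1 + 0.0000·(-4) + (-0.7071)·(-4) = 2.1213.
u_2 = w_2 − 2.1213·q_1 = (2.5000, -4.0000, -2.5000).
r_{22} = ‖u_2‖ = 5.3385.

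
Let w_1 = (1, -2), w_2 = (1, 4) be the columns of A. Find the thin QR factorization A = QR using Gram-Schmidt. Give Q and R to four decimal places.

Q = [[0.4472, 0.8944], [-0.8944, 0.4472]], R = [[2.2361, -3.1305], [0.0000, 2.6833]]

w_1 = (1, -2); ‖w_1‖ = 2.2361, so e_1 = (0.4472, -0.8944).
e_1·w_2 = 0.4472·1 + (-0.8944)·4 = -3.1305.
u_2 = w_2 + 3.1305·e_1 = (2.4000, 1.2000).
‖u_2‖ = 2.6833, so e_2 = (0.8944, 0.4472).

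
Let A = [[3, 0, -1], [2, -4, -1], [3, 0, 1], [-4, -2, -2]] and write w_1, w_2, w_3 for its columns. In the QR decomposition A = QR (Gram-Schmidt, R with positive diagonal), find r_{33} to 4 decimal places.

r_{33} = 1.6890

q_1 = w_1/‖w_1‖ = (3, 2, 3, -4)/6.1644 = (0.4867, 0.3244, 0.4867, -0.6489).
r_{12} = q_1·w_2 = 0.0000.
u_2 = w_2 + 0.0000·q_1 = (0.0000, -4.0000, 0.0000, -2.0000).
‖u_2‖ = 4.4721, so q_2 = (0.0000, -0.8944, 0.0000, -0.4472).
r_{13} = q_1·w_3 = 0.9733; r_{23} = q_2·w_3 = 1.7889.
u_3 = w_3 − 0.9733·q_1 − 1.7889·q_2 = (-1.4737, 0.2842, 0.5263, -0.5684).
r_{33} = ‖u_3‖ = 1.6890.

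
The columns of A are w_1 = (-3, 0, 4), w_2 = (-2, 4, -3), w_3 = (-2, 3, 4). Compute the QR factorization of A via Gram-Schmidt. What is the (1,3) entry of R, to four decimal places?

w_1 = (-3, 0, 4); ‖w_1‖ = 5.0000, so e_1 = (-0.6000, 0.0000, 0.8000).
r_{13} = e_1·w_3 = 4.4000.

r_{13} = 4.4000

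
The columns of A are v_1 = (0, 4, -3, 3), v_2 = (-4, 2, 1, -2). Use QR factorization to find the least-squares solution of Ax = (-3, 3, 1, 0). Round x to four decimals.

e_1 = v_1/‖v_1‖ = (0, 4, -3, 3)/5.8310 = (0.0000, 0.6860, -0.5145, 0.5145).
r_{12} = e_1·v_2 = -0.1715.
u_2 = v_2 + 0.1715·e_1 = (-4.0000, 2.1176, 0.9118, -1.9118).
‖u_2‖ = 4.9971, so e_2 = (-0.8005, 0.4238, 0.1825, -0.3826).
Qᵀb = (1.5435, 3.8552).
Back-substitute: x_2 = 3.8552/4.9971 = 0.7715.
x_1 = (1.5435 + 0.1715·0.7715)/5.8310 = 0.2874.

x = (0.2874, 0.7715)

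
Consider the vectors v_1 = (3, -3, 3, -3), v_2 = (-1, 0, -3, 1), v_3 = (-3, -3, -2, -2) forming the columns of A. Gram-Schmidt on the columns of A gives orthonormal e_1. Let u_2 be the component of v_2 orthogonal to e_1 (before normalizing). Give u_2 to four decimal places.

u_2 = (0.2500, -1.2500, -1.7500, -0.2500)

e_1 = v_1/‖v_1‖ = (3, -3, 3, -3)/6.0000 = (0.5000, -0.5000, 0.5000, -0.5000).
r_{12} = e_1·v_2 = -2.5000.
u_2 = v_2 + 2.5000·e_1 = (0.2500, -1.2500, -1.7500, -0.2500).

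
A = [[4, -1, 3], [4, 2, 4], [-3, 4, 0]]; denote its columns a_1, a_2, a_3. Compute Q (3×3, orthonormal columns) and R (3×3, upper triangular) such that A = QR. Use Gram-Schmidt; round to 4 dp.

a_1 = (4, 4, -3); ‖a_1‖ = 6.4031, so e_1 = (0.6247, 0.6247, -0.4685).
e_1·a_2 = 0.6247·(-1) + 0.6247·2 + (-0.4685)·4 = -1.2494.
u_2 = a_2 + 1.2494·e_1 = (-0.2195, 2.7805, 3.4146).
‖u_2‖ = 4.4090, so e_2 = (-0.0498, 0.6306, 0.7745).
e_1·a_3 = 0.6247·3 + 0.6247·4 + (-0.4685)·0 = 4.3729; e_2·a_3 = (-0.0498)·3 + 0.6306·4 + 0.7745·0 = 2.3732.
u_3 = a_3 − 4.3729·e_1 − 2.3732·e_2 = (0.3864, -0.2284, 0.2108).
‖u_3‖ = 0.4959, so e_3 = (0.7793, -0.4605, 0.4251).

Q = [[0.6247, -0.0498, 0.7793], [0.6247, 0.6306, -0.4605], [-0.4685, 0.7745, 0.4251]], R = [[6.4031, -1.2494, 4.3729], [0.0000, 4.4090, 2.3732], [0.0000, 0.0000, 0.4959]]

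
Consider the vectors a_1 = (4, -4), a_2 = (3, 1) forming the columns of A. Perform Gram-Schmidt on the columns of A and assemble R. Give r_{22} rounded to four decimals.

r_{22} = 2.8284

a_1 = (4, -4); ‖a_1‖ = 5.6569, so q_1 = (0.7071, -0.7071).
q_1·a_2 = 0.7071·3 + (-0.7071)·1 = 1.4142.
u_2 = a_2 − 1.4142·q_1 = (2.0000, 2.0000).
r_{22} = ‖u_2‖ = 2.8284.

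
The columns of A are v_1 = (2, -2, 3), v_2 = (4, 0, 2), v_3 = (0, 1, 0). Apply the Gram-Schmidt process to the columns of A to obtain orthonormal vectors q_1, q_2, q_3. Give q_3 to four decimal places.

v_1 = (2, -2, 3); ‖v_1‖ = 4.1231, so q_1 = (0.4851, -0.4851, 0.7276).
q_1·v_2 = 0.4851·4 + (-0.4851)·0 + 0.7276·2 = 3.3955.
u_2 = v_2 − 3.3955·q_1 = (2.3529, 1.6471, -0.4706).
‖u_2‖ = 2.9104, so q_2 = (0.8085, 0.5659, -0.1617).
q_1·v_3 = 0.4851·0 + (-0.4851)·1 + 0.7276·0 = -0.4851; q_2·v_3 = 0.8085·0 + 0.5659·1 + (-0.1617)·0 = 0.5659.
u_3 = v_3 + 0.4851·q_1 − 0.5659·q_2 = (-0.2222, 0.4444, 0.4444).
‖u_3‖ = 0.6667, so q_3 = (-0.3333, 0.6667, 0.6667).

q_3 = (-0.3333, 0.6667, 0.6667)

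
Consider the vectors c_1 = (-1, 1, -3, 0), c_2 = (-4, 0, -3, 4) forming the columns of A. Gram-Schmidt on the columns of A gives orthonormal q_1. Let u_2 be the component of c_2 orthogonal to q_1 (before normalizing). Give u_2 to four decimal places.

u_2 = (-2.8182, -1.1818, 0.5455, 4.0000)

q_1 = c_1/‖c_1‖ = (-1, 1, -3, 0)/3.3166 = (-0.3015, 0.3015, -0.9045, 0.0000).
r_{12} = q_1·c_2 = 3.9196.
u_2 = c_2 − 3.9196·q_1 = (-2.8182, -1.1818, 0.5455, 4.0000).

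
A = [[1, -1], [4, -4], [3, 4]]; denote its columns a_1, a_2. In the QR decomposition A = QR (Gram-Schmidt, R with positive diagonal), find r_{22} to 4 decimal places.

e_1 = a_1/‖a_1‖ = (1, 4, 3)/5.0990 = (0.1961, 0.7845, 0.5883).
r_{12} = e_1·a_2 = -0.9806.
u_2 = a_2 + 0.9806·e_1 = (-0.8077, -3.2308, 4.5769).
r_{22} = ‖u_2‖ = 5.6603.

r_{22} = 5.6603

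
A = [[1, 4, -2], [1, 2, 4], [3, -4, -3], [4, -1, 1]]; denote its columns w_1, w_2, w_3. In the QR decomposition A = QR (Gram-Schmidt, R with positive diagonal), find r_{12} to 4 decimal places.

q_1 = w_1/‖w_1‖ = (1, 1, 3, 4)/5.1962 = (0.1925, 0.1925, 0.5774, 0.7698).
r_{12} = q_1·w_2 = -1.9245.

r_{12} = -1.9245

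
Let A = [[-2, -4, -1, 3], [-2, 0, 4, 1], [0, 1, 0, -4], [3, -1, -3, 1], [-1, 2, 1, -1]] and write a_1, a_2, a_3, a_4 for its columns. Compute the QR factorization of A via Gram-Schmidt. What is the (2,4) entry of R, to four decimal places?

r_{24} = -3.9539

a_1 = (-2, -2, 0, 3, -1); ‖a_1‖ = 4.2426, so q_1 = (-0.4714, -0.4714, 0.0000, 0.7071, -0.2357).
q_1·a_2 = (-0.4714)·(-4) + (-0.4714)·0 + 0.0000·1 + 0.7071·(-1) + (-0.2357)·2 = 0.7071.
u_2 = a_2 − 0.7071·q_1 = (-3.6667, 0.3333, 1.0000, -1.5000, 2.1667).
‖u_2‖ = 4.6368, so q_2 = (-0.7908, 0.0719, 0.2157, -0.3235, 0.4673).
r_{24} = q_2·a_4 = -3.9539.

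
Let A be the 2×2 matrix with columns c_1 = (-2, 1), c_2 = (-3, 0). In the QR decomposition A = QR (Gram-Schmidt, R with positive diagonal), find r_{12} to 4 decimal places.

c_1 = (-2, 1); ‖c_1‖ = 2.2361, so q_1 = (-0.8944, 0.4472).
r_{12} = q_1·c_2 = 2.6833.

r_{12} = 2.6833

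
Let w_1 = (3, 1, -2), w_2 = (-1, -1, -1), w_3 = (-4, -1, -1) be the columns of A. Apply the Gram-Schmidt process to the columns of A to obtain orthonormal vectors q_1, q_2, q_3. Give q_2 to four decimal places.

q_2 = (-0.3468, -0.5203, -0.7804)

w_1 = (3, 1, -2); ‖w_1‖ = 3.7417, so q_1 = (0.8018, 0.2673, -0.5345).
q_1·w_2 = 0.8018·(-1) + 0.2673·(-1) + (-0.5345)·(-1) = -0.5345.
u_2 = w_2 + 0.5345·q_1 = (-0.5714, -0.8571, -1.2857).
‖u_2‖ = 1.6475, so q_2 = (-0.3468, -0.5203, -0.7804).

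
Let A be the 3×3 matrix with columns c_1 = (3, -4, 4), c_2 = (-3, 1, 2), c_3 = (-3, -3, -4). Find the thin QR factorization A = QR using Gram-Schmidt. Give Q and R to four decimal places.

Q = [[0.4685, -0.7199, -0.5121], [-0.6247, 0.1400, -0.7682], [0.6247, 0.6799, -0.3841]], R = [[6.4031, -0.7809, -2.0303], [0.0000, 3.6593, -0.9798], [0.0000, 0.0000, 5.3775]]

e_1 = c_1/‖c_1‖ = (3, -4, 4)/6.4031 = (0.4685, -0.6247, 0.6247).
r_{12} = e_1·c_2 = -0.7809.
u_2 = c_2 + 0.7809·e_1 = (-2.6341, 0.5122, 2.4878).
‖u_2‖ = 3.6593, so e_2 = (-0.7199, 0.1400, 0.6799).
r_{13} = e_1·c_3 = -2.0303; r_{23} = e_2·c_3 = -0.9798.
u_3 = c_3 + 2.0303·e_1 + 0.9798·e_2 = (-2.7541, -4.1311, -2.0656).
‖u_3‖ = 5.3775, so e_3 = (-0.5121, -0.7682, -0.3841).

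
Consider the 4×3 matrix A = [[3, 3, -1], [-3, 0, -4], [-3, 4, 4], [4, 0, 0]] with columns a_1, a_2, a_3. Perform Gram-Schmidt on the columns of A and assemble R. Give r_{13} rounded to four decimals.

q_1 = a_1/‖a_1‖ = (3, -3, -3, 4)/6.5574 = (0.4575, -0.4575, -0.4575, 0.6100).
r_{13} = q_1·a_3 = -0.4575.

r_{13} = -0.4575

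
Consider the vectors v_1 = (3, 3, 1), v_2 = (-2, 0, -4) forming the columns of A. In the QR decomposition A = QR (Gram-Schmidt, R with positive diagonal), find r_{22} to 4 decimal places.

v_1 = (3, 3, 1); ‖v_1‖ = 4.3589, so q_1 = (0.6882, 0.6882, 0.2294).
q_1·v_2 = 0.6882·(-2) + 0.6882·0 + 0.2294·(-4) = -2.2942.
u_2 = v_2 + 2.2942·q_1 = (-0.4211, 1.5789, -3.4737).
r_{22} = ‖u_2‖ = 3.8389.

r_{22} = 3.8389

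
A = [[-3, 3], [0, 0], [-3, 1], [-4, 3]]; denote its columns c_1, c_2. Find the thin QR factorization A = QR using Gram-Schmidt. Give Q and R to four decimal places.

c_1 = (-3, 0, -3, -4); ‖c_1‖ = 5.8310, so q_1 = (-0.5145, 0.0000, -0.5145, -0.6860).
q_1·c_2 = (-0.5145)·3 + 0.0000·0 + (-0.5145)·1 + (-0.6860)·3 = -4.1160.
u_2 = c_2 + 4.1160·q_1 = (0.8824, 0.0000, -1.1176, 0.1765).
‖u_2‖ = 1.4349, so q_2 = (0.6149, 0.0000, -0.7789, 0.1230).

Q = [[-0.5145, 0.6149], [0.0000, 0.0000], [-0.5145, -0.7789], [-0.6860, 0.1230]], R = [[5.8310, -4.1160], [0.0000, 1.4349]]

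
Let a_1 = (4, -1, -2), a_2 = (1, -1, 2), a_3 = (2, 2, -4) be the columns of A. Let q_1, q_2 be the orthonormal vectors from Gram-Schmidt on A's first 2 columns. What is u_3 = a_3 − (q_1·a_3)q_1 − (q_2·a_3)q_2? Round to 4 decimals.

u_3 = (0.5120, 1.2800, 0.3840)

a_1 = (4, -1, -2); ‖a_1‖ = 4.5826, so q_1 = (0.8729, -0.2182, -0.4364).
q_1·a_2 = 0.8729·1 + (-0.2182)·(-1) + (-0.4364)·2 = 0.2182.
u_2 = a_2 − 0.2182·q_1 = (0.8095, -0.9524, 2.0952).
‖u_2‖ = 2.4398, so q_2 = (0.3318, -0.3904, 0.8588).
q_1·a_3 = 0.8729·2 + (-0.2182)·2 + (-0.4364)·(-4) = 3.0551; q_2·a_3 = 0.3318·2 + (-0.3904)·2 + 0.8588·(-4) = -3.5523.
u_3 = a_3 − 3.0551·q_1 + 3.5523·q_2 = (0.5120, 1.2800, 0.3840).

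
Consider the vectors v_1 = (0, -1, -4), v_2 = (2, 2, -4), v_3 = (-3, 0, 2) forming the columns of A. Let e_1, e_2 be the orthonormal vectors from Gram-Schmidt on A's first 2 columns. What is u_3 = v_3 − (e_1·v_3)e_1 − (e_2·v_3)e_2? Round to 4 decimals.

v_1 = (0, -1, -4); ‖v_1‖ = 4.1231, so e_1 = (0.0000, -0.2425, -0.9701).
e_1·v_2 = 0.0000·2 + (-0.2425)·2 + (-0.9701)·(-4) = 3.3955.
u_2 = v_2 − 3.3955·e_1 = (2.0000, 2.8235, -0.7059).
‖u_2‖ = 3.5314, so e_2 = (0.5664, 0.7996, -0.1999).
e_1·v_3 = 0.0000·(-3) + (-0.2425)·0 + (-0.9701)·2 = -1.9403; e_2·v_3 = 0.5664·(-3) + 0.7996·0 + (-0.1999)·2 = -2.0988.
u_3 = v_3 + 1.9403·e_1 + 2.0988·e_2 = (-1.8113, 1.2075, -0.3019).

u_3 = (-1.8113, 1.2075, -0.3019)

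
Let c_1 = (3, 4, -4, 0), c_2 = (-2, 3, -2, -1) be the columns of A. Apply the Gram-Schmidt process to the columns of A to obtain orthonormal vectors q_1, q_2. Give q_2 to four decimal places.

c_1 = (3, 4, -4, 0); ‖c_1‖ = 6.4031, so q_1 = (0.4685, 0.6247, -0.6247, 0.0000).
q_1·c_2 = 0.4685·(-2) + 0.6247·3 + (-0.6247)·(-2) + 0.0000·(-1) = 2.1864.
u_2 = c_2 − 2.1864·q_1 = (-3.0244, 1.6341, -0.6341, -1.0000).
‖u_2‖ = 3.6359, so q_2 = (-0.8318, 0.4495, -0.1744, -0.2750).

q_2 = (-0.8318, 0.4495, -0.1744, -0.2750)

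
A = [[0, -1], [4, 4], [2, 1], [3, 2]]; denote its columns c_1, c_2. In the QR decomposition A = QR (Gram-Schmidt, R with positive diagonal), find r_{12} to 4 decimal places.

r_{12} = 4.4567

q_1 = c_1/‖c_1‖ = (0, 4, 2, 3)/5.3852 = (0.0000, 0.7428, 0.3714, 0.5571).
r_{12} = q_1·c_2 = 4.4567.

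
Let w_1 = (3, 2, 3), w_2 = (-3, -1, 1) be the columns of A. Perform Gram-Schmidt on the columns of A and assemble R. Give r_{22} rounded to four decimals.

r_{22} = 2.8445

w_1 = (3, 2, 3); ‖w_1‖ = 4.6904, so e_1 = (0.6396, 0.4264, 0.6396).
e_1·w_2 = 0.6396·(-3) + 0.4264·(-1) + 0.6396·1 = -1.7056.
u_2 = w_2 + 1.7056·e_1 = (-1.9091, -0.2727, 2.0909).
r_{22} = ‖u_2‖ = 2.8445.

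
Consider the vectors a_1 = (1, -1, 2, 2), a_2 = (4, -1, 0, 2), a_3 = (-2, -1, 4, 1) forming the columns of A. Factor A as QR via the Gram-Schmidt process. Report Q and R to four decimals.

q_1 = a_1/‖a_1‖ = (1, -1, 2, 2)/3.1623 = (0.3162, -0.3162, 0.6325, 0.6325).
r_{12} = q_1·a_2 = 2.8460.
u_2 = a_2 − 2.8460·q_1 = (3.1000, -0.1000, -1.8000, 0.2000).
‖u_2‖ = 3.5917, so q_2 = (0.8631, -0.0278, -0.5012, 0.0557).
r_{13} = q_1·a_3 = 2.8460; r_{23} = q_2·a_3 = -3.6473.
u_3 = a_3 − 2.8460·q_1 + 3.6473·q_2 = (0.2481, -0.2016, 0.3721, -0.5969).
‖u_3‖ = 0.7726, so q_3 = (0.3211, -0.2609, 0.4816, -0.7726).

Q = [[0.3162, 0.8631, 0.3211], [-0.3162, -0.0278, -0.2609], [0.6325, -0.5012, 0.4816], [0.6325, 0.0557, -0.7726]], R = [[3.1623, 2.8460, 2.8460], [0.0000, 3.5917, -3.6473], [0.0000, 0.0000, 0.7726]]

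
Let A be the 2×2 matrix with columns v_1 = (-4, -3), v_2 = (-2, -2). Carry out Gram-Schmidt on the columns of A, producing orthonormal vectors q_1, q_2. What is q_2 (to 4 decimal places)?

q_2 = (0.6000, -0.8000)

v_1 = (-4, -3); ‖v_1‖ = 5.0000, so q_1 = (-0.8000, -0.6000).
q_1·v_2 = (-0.8000)·(-2) + (-0.6000)·(-2) = 2.8000.
u_2 = v_2 − 2.8000·q_1 = (0.2400, -0.3200).
‖u_2‖ = 0.4000, so q_2 = (0.6000, -0.8000).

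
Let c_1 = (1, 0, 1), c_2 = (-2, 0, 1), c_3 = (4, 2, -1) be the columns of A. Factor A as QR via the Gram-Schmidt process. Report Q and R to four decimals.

Q = [[0.7071, -0.7071, 0.0000], [0.0000, 0.0000, 1.0000], [0.7071, 0.7071, 0.0000]], R = [[1.4142, -0.7071, 2.1213], [0.0000, 2.1213, -3.5355], [0.0000, 0.0000, 2.0000]]

c_1 = (1, 0, 1); ‖c_1‖ = 1.4142, so q_1 = (0.7071, 0.0000, 0.7071).
q_1·c_2 = 0.7071·(-2) + 0.0000·0 + 0.7071·1 = -0.7071.
u_2 = c_2 + 0.7071·q_1 = (-1.5000, 0.0000, 1.5000).
‖u_2‖ = 2.1213, so q_2 = (-0.7071, 0.0000, 0.7071).
q_1·c_3 = 0.7071·4 + 0.0000·2 + 0.7071·(-1) = 2.1213; q_2·c_3 = (-0.7071)·4 + 0.0000·2 + 0.7071·(-1) = -3.5355.
u_3 = c_3 − 2.1213·q_1 + 3.5355·q_2 = (0.0000, 2.0000, 0.0000).
‖u_3‖ = 2.0000, so q_3 = (0.0000, 1.0000, 0.0000).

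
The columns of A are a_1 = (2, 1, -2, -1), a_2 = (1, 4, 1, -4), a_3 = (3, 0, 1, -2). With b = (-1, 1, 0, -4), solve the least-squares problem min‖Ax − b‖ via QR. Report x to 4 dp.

e_1 = a_1/‖a_1‖ = (2, 1, -2, -1)/3.1623 = (0.6325, 0.3162, -0.6325, -0.3162).
r_{12} = e_1·a_2 = 2.5298.
u_2 = a_2 − 2.5298·e_1 = (-0.6000, 3.2000, 2.6000, -3.2000).
‖u_2‖ = 5.2536, so e_2 = (-0.1142, 0.6091, 0.4949, -0.6091).
r_{13} = e_1·a_3 = 1.8974; r_{23} = e_2·a_3 = 1.3705.
u_3 = a_3 − 1.8974·e_1 − 1.3705·e_2 = (1.9565, -1.4348, 1.5217, -0.5652).
‖u_3‖ = 2.9192, so e_3 = (0.6702, -0.4915, 0.5213, -0.1936).
Qᵀb = (0.9487, 3.1598, -0.3872).
Back-substitute: x_3 = -0.3872/2.9192 = -0.1327.
x_2 = (3.1598 − 1.3705·(-0.1327))/5.2536 = 0.6361.
x_1 = (0.9487 − 2.5298·0.6361 − 1.8974·(-0.1327))/3.1623 = -0.1293.

x = (-0.1293, 0.6361, -0.1327)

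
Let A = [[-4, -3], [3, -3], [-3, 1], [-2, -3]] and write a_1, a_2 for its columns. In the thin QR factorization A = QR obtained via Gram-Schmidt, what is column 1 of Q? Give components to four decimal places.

a_1 = (-4, 3, -3, -2); ‖a_1‖ = 6.1644, so q_1 = (-0.6489, 0.4867, -0.4867, -0.3244).

q_1 = (-0.6489, 0.4867, -0.4867, -0.3244)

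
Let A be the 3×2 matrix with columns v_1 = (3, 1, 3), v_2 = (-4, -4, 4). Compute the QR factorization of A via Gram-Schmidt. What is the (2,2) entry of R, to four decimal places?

v_1 = (3, 1, 3); ‖v_1‖ = 4.3589, so q_1 = (0.6882, 0.2294, 0.6882).
q_1·v_2 = 0.6882·(-4) + 0.2294·(-4) + 0.6882·4 = -0.9177.
u_2 = v_2 + 0.9177·q_1 = (-3.3684, -3.7895, 4.6316).
r_{22} = ‖u_2‖ = 6.8672.

r_{22} = 6.8672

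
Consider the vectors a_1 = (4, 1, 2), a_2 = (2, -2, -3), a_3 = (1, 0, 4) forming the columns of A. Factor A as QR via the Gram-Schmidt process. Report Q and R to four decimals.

q_1 = a_1/‖a_1‖ = (4, 1, 2)/4.5826 = (0.8729, 0.2182, 0.4364).
r_{12} = q_1·a_2 = 0.0000.
u_2 = a_2 − 0.0000·q_1 = (2.0000, -2.0000, -3.0000).
‖u_2‖ = 4.1231, so q_2 = (0.4851, -0.4851, -0.7276).
r_{13} = q_1·a_3 = 2.6186; r_{23} = q_2·a_3 = -2.4254.
u_3 = a_3 − 2.6186·q_1 + 2.4254·q_2 = (-0.1092, -1.7479, 1.0924).
‖u_3‖ = 2.0641, so q_3 = (-0.0529, -0.8468, 0.5293).

Q = [[0.8729, 0.4851, -0.0529], [0.2182, -0.4851, -0.8468], [0.4364, -0.7276, 0.5293]], R = [[4.5826, 0.0000, 2.6186], [0.0000, 4.1231, -2.4254], [0.0000, 0.0000, 2.0641]]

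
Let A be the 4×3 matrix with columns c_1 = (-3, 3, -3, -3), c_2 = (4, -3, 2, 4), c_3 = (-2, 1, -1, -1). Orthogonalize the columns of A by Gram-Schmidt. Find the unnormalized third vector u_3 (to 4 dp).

u_3 = (-0.5455, -0.1818, -0.0909, 0.4545)

e_1 = c_1/‖c_1‖ = (-3, 3, -3, -3)/6.0000 = (-0.5000, 0.5000, -0.5000, -0.5000).
r_{12} = e_1·c_2 = -6.5000.
u_2 = c_2 + 6.5000·e_1 = (0.7500, 0.2500, -1.2500, 0.7500).
‖u_2‖ = 1.6583, so e_2 = (0.4523, 0.1508, -0.7538, 0.4523).
r_{13} = e_1·c_3 = 2.5000; r_{23} = e_2·c_3 = -0.4523.
u_3 = c_3 − 2.5000·e_1 + 0.4523·e_2 = (-0.5455, -0.1818, -0.0909, 0.4545).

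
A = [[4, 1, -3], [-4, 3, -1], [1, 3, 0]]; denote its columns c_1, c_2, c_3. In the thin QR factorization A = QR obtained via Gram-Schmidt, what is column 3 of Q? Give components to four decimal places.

c_1 = (4, -4, 1); ‖c_1‖ = 5.7446, so q_1 = (0.6963, -0.6963, 0.1741).
q_1·c_2 = 0.6963·1 + (-0.6963)·3 + 0.1741·3 = -0.8704.
u_2 = c_2 + 0.8704·q_1 = (1.6061, 2.3939, 3.1515).
‖u_2‖ = 4.2711, so q_2 = (0.3760, 0.5605, 0.7379).
q_1·c_3 = 0.6963·(-3) + (-0.6963)·(-1) + 0.1741·0 = -1.3926; q_2·c_3 = 0.3760·(-3) + 0.5605·(-1) + 0.7379·0 = -1.6886.
u_3 = c_3 + 1.3926·q_1 + 1.6886·q_2 = (-1.3953, -1.0233, 1.4884).
‖u_3‖ = 2.2824, so q_3 = (-0.6114, -0.4483, 0.6521).

q_3 = (-0.6114, -0.4483, 0.6521)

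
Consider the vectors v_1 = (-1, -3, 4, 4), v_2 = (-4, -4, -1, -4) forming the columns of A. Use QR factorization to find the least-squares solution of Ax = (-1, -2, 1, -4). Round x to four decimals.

x = (-0.0671, 0.5455)

v_1 = (-1, -3, 4, 4); ‖v_1‖ = 6.4807, so q_1 = (-0.1543, -0.4629, 0.6172, 0.6172).
q_1·v_2 = (-0.1543)·(-4) + (-0.4629)·(-4) + 0.6172·(-1) + 0.6172·(-4) = -0.6172.
u_2 = v_2 + 0.6172·q_1 = (-4.0952, -4.2857, -0.6190, -3.6190).
‖u_2‖ = 6.9727, so q_2 = (-0.5873, -0.6146, -0.0888, -0.5190).
Qᵀb = (-0.7715, 3.8039).
Back-substitute: x_2 = 3.8039/6.9727 = 0.5455.
x_1 = (-0.7715 + 0.6172·0.5455)/6.4807 = -0.0671.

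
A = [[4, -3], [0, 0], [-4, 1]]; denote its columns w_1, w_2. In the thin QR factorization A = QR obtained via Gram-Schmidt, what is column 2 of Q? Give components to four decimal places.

w_1 = (4, 0, -4); ‖w_1‖ = 5.6569, so e_1 = (0.7071, 0.0000, -0.7071).
e_1·w_2 = 0.7071·(-3) + 0.0000·0 + (-0.7071)·1 = -2.8284.
u_2 = w_2 + 2.8284·e_1 = (-1.0000, 0.0000, -1.0000).
‖u_2‖ = 1.4142, so e_2 = (-0.7071, 0.0000, -0.7071).

e_2 = (-0.7071, 0.0000, -0.7071)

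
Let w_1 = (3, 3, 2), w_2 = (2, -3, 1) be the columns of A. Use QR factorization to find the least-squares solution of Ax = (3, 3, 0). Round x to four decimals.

x = (0.8111, -0.1564)

w_1 = (3, 3, 2); ‖w_1‖ = 4.6904, so e_1 = (0.6396, 0.6396, 0.4264).
e_1·w_2 = 0.6396·2 + 0.6396·(-3) + 0.4264·1 = -0.2132.
u_2 = w_2 + 0.2132·e_1 = (2.1364, -2.8636, 1.0909).
‖u_2‖ = 3.7356, so e_2 = (0.5719, -0.7666, 0.2920).
Qᵀb = (3.8376, -0.5841).
Back-substitute: x_2 = -0.5841/3.7356 = -0.1564.
x_1 = (3.8376 + 0.2132·(-0.1564))/4.6904 = 0.8111.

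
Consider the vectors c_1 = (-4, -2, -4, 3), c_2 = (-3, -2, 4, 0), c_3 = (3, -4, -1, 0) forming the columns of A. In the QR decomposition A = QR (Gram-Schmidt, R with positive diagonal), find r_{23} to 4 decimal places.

e_1 = c_1/‖c_1‖ = (-4, -2, -4, 3)/6.7082 = (-0.5963, -0.2981, -0.5963, 0.4472).
r_{12} = e_1·c_2 = 0.0000.
u_2 = c_2 + 0.0000·e_1 = (-3.0000, -2.0000, 4.0000, 0.0000).
‖u_2‖ = 5.3852, so e_2 = (-0.5571, -0.3714, 0.7428, 0.0000).
r_{23} = e_2·c_3 = -0.9285.

r_{23} = -0.9285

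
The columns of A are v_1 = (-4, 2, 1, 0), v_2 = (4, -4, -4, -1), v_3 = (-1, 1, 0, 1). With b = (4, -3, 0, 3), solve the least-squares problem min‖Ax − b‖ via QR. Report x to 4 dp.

x = (-1.8163, -0.2347, 1.5952)

v_1 = (-4, 2, 1, 0); ‖v_1‖ = 4.5826, so e_1 = (-0.8729, 0.4364, 0.2182, 0.0000).
e_1·v_2 = (-0.8729)·4 + 0.4364·(-4) + 0.2182·(-4) + 0.0000·(-1) = -6.1101.
u_2 = v_2 + 6.1101·e_1 = (-1.3333, -1.3333, -2.6667, -1.0000).
‖u_2‖ = 3.4157, so e_2 = (-0.3904, -0.3904, -0.7807, -0.2928).
e_1·v_3 = (-0.8729)·(-1) + 0.4364·1 + 0.2182·0 + 0.0000·1 = 1.3093; e_2·v_3 = (-0.3904)·(-1) + (-0.3904)·1 + (-0.7807)·0 + (-0.2928)·1 = -0.2928.
u_3 = v_3 − 1.3093·e_1 + 0.2928·e_2 = (0.0286, 0.3143, -0.5143, 0.9143).
‖u_3‖ = 1.0954, so e_3 = (0.0261, 0.2869, -0.4695, 0.8346).
Qᵀb = (-4.8008, -1.2687, 1.7475).
Back-substitute: x_3 = 1.7475/1.0954 = 1.5952.
x_2 = (-1.2687 + 0.2928·1.5952)/3.4157 = -0.2347.
x_1 = (-4.8008 + 6.1101·(-0.2347) − 1.3093·1.5952)/4.5826 = -1.8163.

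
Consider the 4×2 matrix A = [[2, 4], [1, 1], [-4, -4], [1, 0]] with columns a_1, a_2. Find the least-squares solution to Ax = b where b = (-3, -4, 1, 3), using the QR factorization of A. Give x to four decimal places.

a_1 = (2, 1, -4, 1); ‖a_1‖ = 4.6904, so e_1 = (0.4264, 0.2132, -0.8528, 0.2132).
e_1·a_2 = 0.4264·4 + 0.2132·1 + (-0.8528)·(-4) + 0.2132·0 = 5.3300.
u_2 = a_2 − 5.3300·e_1 = (1.7273, -0.1364, 0.5455, -1.1364).
‖u_2‖ = 2.1426, so e_2 = (0.8061, -0.0636, 0.2546, -0.5304).
Qᵀb = (-2.3452, -3.5004).
Back-substitute: x_2 = -3.5004/2.1426 = -1.6337.
x_1 = (-2.3452 − 5.3300·(-1.6337))/4.6904 = 1.3564.

x = (1.3564, -1.6337)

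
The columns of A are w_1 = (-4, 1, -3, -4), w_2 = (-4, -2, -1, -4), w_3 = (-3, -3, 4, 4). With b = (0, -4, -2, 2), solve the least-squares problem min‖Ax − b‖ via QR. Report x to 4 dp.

w_1 = (-4, 1, -3, -4); ‖w_1‖ = 6.4807, so e_1 = (-0.6172, 0.1543, -0.4629, -0.6172).
e_1·w_2 = (-0.6172)·(-4) + 0.1543·(-2) + (-0.4629)·(-1) + (-0.6172)·(-4) = 5.0920.
u_2 = w_2 − 5.0920·e_1 = (-0.8571, -2.7857, 1.3571, -0.8571).
‖u_2‖ = 3.3274, so e_2 = (-0.2576, -0.8372, 0.4079, -0.2576).
e_1·w_3 = (-0.6172)·(-3) + 0.1543·(-3) + (-0.4629)·4 + (-0.6172)·4 = -2.9318; e_2·w_3 = (-0.2576)·(-3) + (-0.8372)·(-3) + 0.4079·4 + (-0.2576)·4 = 3.8855.
u_3 = w_3 + 2.9318·e_1 − 3.8855·e_2 = (-3.8086, 0.7054, 1.0581, 3.1914).
‖u_3‖ = 5.1291, so e_3 = (-0.7425, 0.1375, 0.2063, 0.6222).
Qᵀb = (-0.9258, 2.0179, 0.2818).
Back-substitute: x_3 = 0.2818/5.1291 = 0.0549.
x_2 = (2.0179 − 3.8855·0.0549)/3.3274 = 0.5423.
x_1 = (-0.9258 − 5.0920·0.5423 + 2.9318·0.0549)/6.4807 = -0.5441.

x = (-0.5441, 0.5423, 0.0549)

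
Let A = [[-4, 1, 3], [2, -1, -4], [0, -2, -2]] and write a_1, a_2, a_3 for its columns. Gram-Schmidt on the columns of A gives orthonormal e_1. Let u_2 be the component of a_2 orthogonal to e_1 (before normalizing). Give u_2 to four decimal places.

a_1 = (-4, 2, 0); ‖a_1‖ = 4.4721, so e_1 = (-0.8944, 0.4472, 0.0000).
e_1·a_2 = (-0.8944)·1 + 0.4472·(-1) + 0.0000·(-2) = -1.3416.
u_2 = a_2 + 1.3416·e_1 = (-0.2000, -0.4000, -2.0000).

u_2 = (-0.2000, -0.4000, -2.0000)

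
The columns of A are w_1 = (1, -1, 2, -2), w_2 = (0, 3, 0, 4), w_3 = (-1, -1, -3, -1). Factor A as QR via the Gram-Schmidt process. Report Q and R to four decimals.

Q = [[0.3162, 0.3063, 0.6521], [-0.3162, 0.5290, 0.4891], [0.6325, 0.6125, -0.4483], [-0.6325, 0.5012, -0.3668]], R = [[3.1623, -3.4785, -1.2649], [0.0000, 3.5917, -3.1740], [0.0000, 0.0000, 0.5706]]

w_1 = (1, -1, 2, -2); ‖w_1‖ = 3.1623, so q_1 = (0.3162, -0.3162, 0.6325, -0.6325).
q_1·w_2 = 0.3162·0 + (-0.3162)·3 + 0.6325·0 + (-0.6325)·4 = -3.4785.
u_2 = w_2 + 3.4785·q_1 = (1.1000, 1.9000, 2.2000, 1.8000).
‖u_2‖ = 3.5917, so q_2 = (0.3063, 0.5290, 0.6125, 0.5012).
q_1·w_3 = 0.3162·(-1) + (-0.3162)·(-1) + 0.6325·(-3) + (-0.6325)·(-1) = -1.2649; q_2·w_3 = 0.3063·(-1) + 0.5290·(-1) + 0.6125·(-3) + 0.5012·(-1) = -3.1740.
u_3 = w_3 + 1.2649·q_1 + 3.1740·q_2 = (0.3721, 0.2791, -0.2558, -0.2093).
‖u_3‖ = 0.5706, so q_3 = (0.6521, 0.4891, -0.4483, -0.3668).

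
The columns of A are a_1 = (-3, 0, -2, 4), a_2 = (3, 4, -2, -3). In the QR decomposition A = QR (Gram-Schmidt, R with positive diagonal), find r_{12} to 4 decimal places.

e_1 = a_1/‖a_1‖ = (-3, 0, -2, 4)/5.3852 = (-0.5571, 0.0000, -0.3714, 0.7428).
r_{12} = e_1·a_2 = -3.1568.

r_{12} = -3.1568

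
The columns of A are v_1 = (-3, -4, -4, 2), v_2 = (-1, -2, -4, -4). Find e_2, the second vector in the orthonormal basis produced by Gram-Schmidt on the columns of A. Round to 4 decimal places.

e_2 = (0.0495, -0.0578, -0.4293, -0.8999)

v_1 = (-3, -4, -4, 2); ‖v_1‖ = 6.7082, so e_1 = (-0.4472, -0.5963, -0.5963, 0.2981).
e_1·v_2 = (-0.4472)·(-1) + (-0.5963)·(-2) + (-0.5963)·(-4) + 0.2981·(-4) = 2.8324.
u_2 = v_2 − 2.8324·e_1 = (0.2667, -0.3111, -2.3111, -4.8444).
‖u_2‖ = 5.3831, so e_2 = (0.0495, -0.0578, -0.4293, -0.8999).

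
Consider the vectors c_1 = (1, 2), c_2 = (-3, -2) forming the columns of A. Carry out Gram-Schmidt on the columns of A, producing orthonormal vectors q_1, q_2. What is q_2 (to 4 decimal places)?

q_2 = (-0.8944, 0.4472)

q_1 = c_1/‖c_1‖ = (1, 2)/2.2361 = (0.4472, 0.8944).
r_{12} = q_1·c_2 = -3.1305.
u_2 = c_2 + 3.1305·q_1 = (-1.6000, 0.8000).
‖u_2‖ = 1.7889, so q_2 = (-0.8944, 0.4472).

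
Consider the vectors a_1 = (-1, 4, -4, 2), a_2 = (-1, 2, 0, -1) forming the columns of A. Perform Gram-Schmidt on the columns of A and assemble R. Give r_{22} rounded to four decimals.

a_1 = (-1, 4, -4, 2); ‖a_1‖ = 6.0828, so e_1 = (-0.1644, 0.6576, -0.6576, 0.3288).
e_1·a_2 = (-0.1644)·(-1) + 0.6576·2 + (-0.6576)·0 + 0.3288·(-1) = 1.1508.
u_2 = a_2 − 1.1508·e_1 = (-0.8108, 1.2432, 0.7568, -1.3784).
r_{22} = ‖u_2‖ = 2.1623.

r_{22} = 2.1623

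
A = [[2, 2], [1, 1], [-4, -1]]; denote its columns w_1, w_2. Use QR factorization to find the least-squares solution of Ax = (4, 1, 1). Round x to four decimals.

x = (-0.9333, 2.7333)

w_1 = (2, 1, -4); ‖w_1‖ = 4.5826, so q_1 = (0.4364, 0.2182, -0.8729).
q_1·w_2 = 0.4364·2 + 0.2182·1 + (-0.8729)·(-1) = 1.9640.
u_2 = w_2 − 1.9640·q_1 = (1.1429, 0.5714, 0.7143).
‖u_2‖ = 1.4639, so q_2 = (0.7807, 0.3904, 0.4880).
Qᵀb = (1.0911, 4.0012).
Back-substitute: x_2 = 4.0012/1.4639 = 2.7333.
x_1 = (1.0911 − 1.9640·2.7333)/4.5826 = -0.9333.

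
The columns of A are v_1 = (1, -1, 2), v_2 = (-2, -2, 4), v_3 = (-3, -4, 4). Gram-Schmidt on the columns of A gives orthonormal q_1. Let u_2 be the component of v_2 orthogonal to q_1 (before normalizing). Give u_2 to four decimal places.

v_1 = (1, -1, 2); ‖v_1‖ = 2.4495, so q_1 = (0.4082, -0.4082, 0.8165).
q_1·v_2 = 0.4082·(-2) + (-0.4082)·(-2) + 0.8165·4 = 3.2660.
u_2 = v_2 − 3.2660·q_1 = (-3.3333, -0.6667, 1.3333).

u_2 = (-3.3333, -0.6667, 1.3333)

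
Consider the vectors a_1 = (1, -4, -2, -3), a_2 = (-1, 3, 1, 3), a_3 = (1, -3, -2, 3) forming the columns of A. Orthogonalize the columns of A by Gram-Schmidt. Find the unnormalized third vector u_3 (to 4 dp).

u_3 = (1.5833, -1.0833, 1.0833, 1.2500)

a_1 = (1, -4, -2, -3); ‖a_1‖ = 5.4772, so e_1 = (0.1826, -0.7303, -0.3651, -0.5477).
e_1·a_2 = 0.1826·(-1) + (-0.7303)·3 + (-0.3651)·1 + (-0.5477)·3 = -4.3818.
u_2 = a_2 + 4.3818·e_1 = (-0.2000, -0.2000, -0.6000, 0.6000).
‖u_2‖ = 0.8944, so e_2 = (-0.2236, -0.2236, -0.6708, 0.6708).
e_1·a_3 = 0.1826·1 + (-0.7303)·(-3) + (-0.3651)·(-2) + (-0.5477)·3 = 1.4606; e_2·a_3 = (-0.2236)·1 + (-0.2236)·(-3) + (-0.6708)·(-2) + 0.6708·3 = 3.8013.
u_3 = a_3 − 1.4606·e_1 − 3.8013·e_2 = (1.5833, -1.0833, 1.0833, 1.2500).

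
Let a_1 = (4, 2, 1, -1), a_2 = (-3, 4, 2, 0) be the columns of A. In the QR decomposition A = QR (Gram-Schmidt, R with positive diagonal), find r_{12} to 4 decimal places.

a_1 = (4, 2, 1, -1); ‖a_1‖ = 4.6904, so q_1 = (0.8528, 0.4264, 0.2132, -0.2132).
r_{12} = q_1·a_2 = -0.4264.

r_{12} = -0.4264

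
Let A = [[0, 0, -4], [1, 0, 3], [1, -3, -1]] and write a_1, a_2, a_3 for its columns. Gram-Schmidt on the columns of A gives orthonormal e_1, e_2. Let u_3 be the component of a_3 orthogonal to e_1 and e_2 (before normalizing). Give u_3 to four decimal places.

a_1 = (0, 1, 1); ‖a_1‖ = 1.4142, so e_1 = (0.0000, 0.7071, 0.7071).
e_1·a_2 = 0.0000·0 + 0.7071·0 + 0.7071·(-3) = -2.1213.
u_2 = a_2 + 2.1213·e_1 = (0.0000, 1.5000, -1.5000).
‖u_2‖ = 2.1213, so e_2 = (0.0000, 0.7071, -0.7071).
e_1·a_3 = 0.0000·(-4) + 0.7071·3 + 0.7071·(-1) = 1.4142; e_2·a_3 = 0.0000·(-4) + 0.7071·3 + (-0.7071)·(-1) = 2.8284.
u_3 = a_3 − 1.4142·e_1 − 2.8284·e_2 = (-4.0000, 0.0000, 0.0000).

u_3 = (-4.0000, 0.0000, 0.0000)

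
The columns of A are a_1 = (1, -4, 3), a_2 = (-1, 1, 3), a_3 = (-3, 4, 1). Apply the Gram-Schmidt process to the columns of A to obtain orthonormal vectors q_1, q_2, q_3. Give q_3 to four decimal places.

a_1 = (1, -4, 3); ‖a_1‖ = 5.0990, so q_1 = (0.1961, -0.7845, 0.5883).
q_1·a_2 = 0.1961·(-1) + (-0.7845)·1 + 0.5883·3 = 0.7845.
u_2 = a_2 − 0.7845·q_1 = (-1.1538, 1.6154, 2.5385).
‖u_2‖ = 3.2225, so q_2 = (-0.3581, 0.5013, 0.7877).
q_1·a_3 = 0.1961·(-3) + (-0.7845)·4 + 0.5883·1 = -3.1379; q_2·a_3 = (-0.3581)·(-3) + 0.5013·4 + 0.7877·1 = 3.8670.
u_3 = a_3 + 3.1379·q_1 − 3.8670·q_2 = (-1.0000, -0.4000, -0.2000).
‖u_3‖ = 1.0954, so q_3 = (-0.9129, -0.3651, -0.1826).

q_3 = (-0.9129, -0.3651, -0.1826)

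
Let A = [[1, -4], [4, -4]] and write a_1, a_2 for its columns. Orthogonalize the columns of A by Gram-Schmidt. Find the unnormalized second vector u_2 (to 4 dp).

a_1 = (1, 4); ‖a_1‖ = 4.1231, so e_1 = (0.2425, 0.9701).
e_1·a_2 = 0.2425·(-4) + 0.9701·(-4) = -4.8507.
u_2 = a_2 + 4.8507·e_1 = (-2.8235, 0.7059).

u_2 = (-2.8235, 0.7059)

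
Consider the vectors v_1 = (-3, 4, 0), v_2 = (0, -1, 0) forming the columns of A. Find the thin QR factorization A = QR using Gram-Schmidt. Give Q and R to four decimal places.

Q = [[-0.6000, -0.8000], [0.8000, -0.6000], [0.0000, 0.0000]], R = [[5.0000, -0.8000], [0.0000, 0.6000]]

q_1 = v_1/‖v_1‖ = (-3, 4, 0)/5.0000 = (-0.6000, 0.8000, 0.0000).
r_{12} = q_1·v_2 = -0.8000.
u_2 = v_2 + 0.8000·q_1 = (-0.4800, -0.3600, 0.0000).
‖u_2‖ = 0.6000, so q_2 = (-0.8000, -0.6000, 0.0000).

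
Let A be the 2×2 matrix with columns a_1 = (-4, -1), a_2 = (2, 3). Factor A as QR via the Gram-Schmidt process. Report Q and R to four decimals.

e_1 = a_1/‖a_1‖ = (-4, -1)/4.1231 = (-0.9701, -0.2425).
r_{12} = e_1·a_2 = -2.6679.
u_2 = a_2 + 2.6679·e_1 = (-0.5882, 2.3529).
‖u_2‖ = 2.4254, so e_2 = (-0.2425, 0.9701).

Q = [[-0.9701, -0.2425], [-0.2425, 0.9701]], R = [[4.1231, -2.6679], [0.0000, 2.4254]]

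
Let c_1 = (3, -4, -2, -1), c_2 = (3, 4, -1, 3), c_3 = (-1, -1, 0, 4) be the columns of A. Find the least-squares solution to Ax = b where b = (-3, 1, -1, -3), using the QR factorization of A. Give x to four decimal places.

e_1 = c_1/‖c_1‖ = (3, -4, -2, -1)/5.4772 = (0.5477, -0.7303, -0.3651, -0.1826).
r_{12} = e_1·c_2 = -1.4606.
u_2 = c_2 + 1.4606·e_1 = (3.8000, 2.9333, -1.5333, 2.7333).
‖u_2‖ = 5.7329, so e_2 = (0.6628, 0.5117, -0.2675, 0.4768).
r_{13} = e_1·c_3 = -0.5477; r_{23} = e_2·c_3 = 0.7326.
u_3 = c_3 + 0.5477·e_1 − 0.7326·e_2 = (-1.1856, -1.7748, -0.0041, 3.5507).
‖u_3‖ = 4.1429, so e_3 = (-0.2862, -0.4284, -0.0010, 0.8571).
Qᵀb = (-1.4606, -2.6397, -2.1401).
Back-substitute: x_3 = -2.1401/4.1429 = -0.5166.
x_2 = (-2.6397 − 0.7326·(-0.5166))/5.7329 = -0.3944.
x_1 = (-1.4606 + 1.4606·(-0.3944) + 0.5477·(-0.5166))/5.4772 = -0.4235.

x = (-0.4235, -0.3944, -0.5166)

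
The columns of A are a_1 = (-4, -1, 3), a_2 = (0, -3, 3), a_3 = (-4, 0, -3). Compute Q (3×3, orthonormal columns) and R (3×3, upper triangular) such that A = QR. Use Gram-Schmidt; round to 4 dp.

q_1 = a_1/‖a_1‖ = (-4, -1, 3)/5.0990 = (-0.7845, -0.1961, 0.5883).
r_{12} = q_1·a_2 = 2.3534.
u_2 = a_2 − 2.3534·q_1 = (1.8462, -2.5385, 1.6154).
‖u_2‖ = 3.5301, so q_2 = (0.5230, -0.7191, 0.4576).
r_{13} = q_1·a_3 = 1.3728; r_{23} = q_2·a_3 = -3.4647.
u_3 = a_3 − 1.3728·q_1 + 3.4647·q_2 = (-1.1111, -2.2222, -2.2222).
‖u_3‖ = 3.3333, so q_3 = (-0.3333, -0.6667, -0.6667).

Q = [[-0.7845, 0.5230, -0.3333], [-0.1961, -0.7191, -0.6667], [0.5883, 0.4576, -0.6667]], R = [[5.0990, 2.3534, 1.3728], [0.0000, 3.5301, -3.4647], [0.0000, 0.0000, 3.3333]]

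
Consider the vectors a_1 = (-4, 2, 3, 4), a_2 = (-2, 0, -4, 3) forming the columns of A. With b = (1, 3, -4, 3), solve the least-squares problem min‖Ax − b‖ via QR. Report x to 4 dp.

a_1 = (-4, 2, 3, 4); ‖a_1‖ = 6.7082, so q_1 = (-0.5963, 0.2981, 0.4472, 0.5963).
q_1·a_2 = (-0.5963)·(-2) + 0.2981·0 + 0.4472·(-4) + 0.5963·3 = 1.1926.
u_2 = a_2 − 1.1926·q_1 = (-1.2889, -0.3556, -4.5333, 2.2889).
‖u_2‖ = 5.2515, so q_2 = (-0.2454, -0.0677, -0.8633, 0.4359).
Qᵀb = (0.2981, 4.3120).
Back-substitute: x_2 = 4.3120/5.2515 = 0.8211.
x_1 = (0.2981 − 1.1926·0.8211)/6.7082 = -0.1015.

x = (-0.1015, 0.8211)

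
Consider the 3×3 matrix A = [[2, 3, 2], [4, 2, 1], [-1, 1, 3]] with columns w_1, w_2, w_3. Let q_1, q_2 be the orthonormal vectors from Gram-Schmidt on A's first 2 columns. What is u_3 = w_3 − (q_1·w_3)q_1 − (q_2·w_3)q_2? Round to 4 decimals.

u_3 = (-0.8160, 0.6800, 1.0880)

w_1 = (2, 4, -1); ‖w_1‖ = 4.5826, so q_1 = (0.4364, 0.8729, -0.2182).
q_1·w_2 = 0.4364·3 + 0.8729·2 + (-0.2182)·1 = 2.8368.
u_2 = w_2 − 2.8368·q_1 = (1.7619, -0.4762, 1.6190).
‖u_2‖ = 2.4398, so q_2 = (0.7222, -0.1952, 0.6636).
q_1·w_3 = 0.4364·2 + 0.8729·1 + (-0.2182)·3 = 1.0911; q_2·w_3 = 0.7222·2 + (-0.1952)·1 + 0.6636·3 = 3.2400.
u_3 = w_3 − 1.0911·q_1 − 3.2400·q_2 = (-0.8160, 0.6800, 1.0880).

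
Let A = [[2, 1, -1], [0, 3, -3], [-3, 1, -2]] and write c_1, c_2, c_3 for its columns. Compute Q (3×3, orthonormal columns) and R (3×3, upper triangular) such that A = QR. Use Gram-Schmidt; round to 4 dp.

Q = [[0.5547, 0.3491, -0.7553], [0.0000, 0.9077, 0.4196], [-0.8321, 0.2327, -0.5035]], R = [[3.6056, -0.2774, 1.1094], [0.0000, 3.3050, -3.5378], [0.0000, 0.0000, 0.5035]]

c_1 = (2, 0, -3); ‖c_1‖ = 3.6056, so e_1 = (0.5547, 0.0000, -0.8321).
e_1·c_2 = 0.5547·1 + 0.0000·3 + (-0.8321)·1 = -0.2774.
u_2 = c_2 + 0.2774·e_1 = (1.1538, 3.0000, 0.7692).
‖u_2‖ = 3.3050, so e_2 = (0.3491, 0.9077, 0.2327).
e_1·c_3 = 0.5547·(-1) + 0.0000·(-3) + (-0.8321)·(-2) = 1.1094; e_2·c_3 = 0.3491·(-1) + 0.9077·(-3) + 0.2327·(-2) = -3.5378.
u_3 = c_3 − 1.1094·e_1 + 3.5378·e_2 = (-0.3803, 0.2113, -0.2535).
‖u_3‖ = 0.5035, so e_3 = (-0.7553, 0.4196, -0.5035).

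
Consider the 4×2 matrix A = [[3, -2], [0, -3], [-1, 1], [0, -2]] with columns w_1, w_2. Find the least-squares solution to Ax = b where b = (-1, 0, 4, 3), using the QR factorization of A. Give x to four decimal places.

x = (-0.9618, -0.3740)

w_1 = (3, 0, -1, 0); ‖w_1‖ = 3.1623, so e_1 = (0.9487, 0.0000, -0.3162, 0.0000).
e_1·w_2 = 0.9487·(-2) + 0.0000·(-3) + (-0.3162)·1 + 0.0000·(-2) = -2.2136.
u_2 = w_2 + 2.2136·e_1 = (0.1000, -3.0000, 0.3000, -2.0000).
‖u_2‖ = 3.6194, so e_2 = (0.0276, -0.8289, 0.0829, -0.5526).
Qᵀb = (-2.2136, -1.3538).
Back-substitute: x_2 = -1.3538/3.6194 = -0.3740.
x_1 = (-2.2136 + 2.2136·(-0.3740))/3.1623 = -0.9618.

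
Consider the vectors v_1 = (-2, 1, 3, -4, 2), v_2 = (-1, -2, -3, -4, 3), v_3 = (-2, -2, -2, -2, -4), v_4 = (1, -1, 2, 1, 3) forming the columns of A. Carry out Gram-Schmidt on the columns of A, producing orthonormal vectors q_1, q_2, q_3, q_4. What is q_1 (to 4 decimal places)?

q_1 = v_1/‖v_1‖ = (-2, 1, 3, -4, 2)/5.8310 = (-0.3430, 0.1715, 0.5145, -0.6860, 0.3430).

q_1 = (-0.3430, 0.1715, 0.5145, -0.6860, 0.3430)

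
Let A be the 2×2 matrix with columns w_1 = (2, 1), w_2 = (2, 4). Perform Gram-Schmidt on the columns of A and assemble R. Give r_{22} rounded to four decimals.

w_1 = (2, 1); ‖w_1‖ = 2.2361, so q_1 = (0.8944, 0.4472).
q_1·w_2 = 0.8944·2 + 0.4472·4 = 3.5777.
u_2 = w_2 − 3.5777·q_1 = (-1.2000, 2.4000).
r_{22} = ‖u_2‖ = 2.6833.

r_{22} = 2.6833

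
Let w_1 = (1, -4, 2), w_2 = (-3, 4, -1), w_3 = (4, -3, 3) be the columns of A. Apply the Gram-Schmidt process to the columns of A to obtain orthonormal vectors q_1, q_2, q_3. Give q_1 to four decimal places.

q_1 = w_1/‖w_1‖ = (1, -4, 2)/4.5826 = (0.2182, -0.8729, 0.4364).

q_1 = (0.2182, -0.8729, 0.4364)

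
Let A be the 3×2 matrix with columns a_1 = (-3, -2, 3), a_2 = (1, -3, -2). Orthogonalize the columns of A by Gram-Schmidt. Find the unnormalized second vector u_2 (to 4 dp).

u_2 = (0.5909, -3.2727, -1.5909)

a_1 = (-3, -2, 3); ‖a_1‖ = 4.6904, so e_1 = (-0.6396, -0.4264, 0.6396).
e_1·a_2 = (-0.6396)·1 + (-0.4264)·(-3) + 0.6396·(-2) = -0.6396.
u_2 = a_2 + 0.6396·e_1 = (0.5909, -3.2727, -1.5909).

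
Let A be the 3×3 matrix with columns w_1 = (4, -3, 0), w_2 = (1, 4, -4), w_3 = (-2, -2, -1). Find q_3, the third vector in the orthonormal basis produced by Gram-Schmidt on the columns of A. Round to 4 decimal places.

q_3 = (-0.4350, -0.5800, -0.6887)

q_1 = w_1/‖w_1‖ = (4, -3, 0)/5.0000 = (0.8000, -0.6000, 0.0000).
r_{12} = q_1·w_2 = -1.6000.
u_2 = w_2 + 1.6000·q_1 = (2.2800, 3.0400, -4.0000).
‖u_2‖ = 5.5172, so q_2 = (0.4132, 0.5510, -0.7250).
r_{13} = q_1·w_3 = -0.4000; r_{23} = q_2·w_3 = -1.2035.
u_3 = w_3 + 0.4000·q_1 + 1.2035·q_2 = (-1.1827, -1.5769, -1.8725).
‖u_3‖ = 2.7187, so q_3 = (-0.4350, -0.5800, -0.6887).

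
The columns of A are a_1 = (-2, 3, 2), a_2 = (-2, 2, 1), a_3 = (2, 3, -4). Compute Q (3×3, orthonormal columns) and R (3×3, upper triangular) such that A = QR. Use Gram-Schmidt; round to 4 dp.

Q = [[-0.4851, -0.8085, 0.3333], [0.7276, -0.1617, 0.6667], [0.4851, -0.5659, -0.6667]], R = [[4.1231, 2.9104, -0.7276], [0.0000, 0.7276, 0.1617], [0.0000, 0.0000, 5.3333]]

a_1 = (-2, 3, 2); ‖a_1‖ = 4.1231, so q_1 = (-0.4851, 0.7276, 0.4851).
q_1·a_2 = (-0.4851)·(-2) + 0.7276·2 + 0.4851·1 = 2.9104.
u_2 = a_2 − 2.9104·q_1 = (-0.5882, -0.1176, -0.4118).
‖u_2‖ = 0.7276, so q_2 = (-0.8085, -0.1617, -0.5659).
q_1·a_3 = (-0.4851)·2 + 0.7276·3 + 0.4851·(-4) = -0.7276; q_2·a_3 = (-0.8085)·2 + (-0.1617)·3 + (-0.5659)·(-4) = 0.1617.
u_3 = a_3 + 0.7276·q_1 − 0.1617·q_2 = (1.7778, 3.5556, -3.5556).
‖u_3‖ = 5.3333, so q_3 = (0.3333, 0.6667, -0.6667).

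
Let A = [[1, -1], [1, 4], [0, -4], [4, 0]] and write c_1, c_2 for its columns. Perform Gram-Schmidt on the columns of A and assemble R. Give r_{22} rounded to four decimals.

e_1 = c_1/‖c_1‖ = (1, 1, 0, 4)/4.2426 = (0.2357, 0.2357, 0.0000, 0.9428).
r_{12} = e_1·c_2 = 0.7071.
u_2 = c_2 − 0.7071·e_1 = (-1.1667, 3.8333, -4.0000, -0.6667).
r_{22} = ‖u_2‖ = 5.7009.

r_{22} = 5.7009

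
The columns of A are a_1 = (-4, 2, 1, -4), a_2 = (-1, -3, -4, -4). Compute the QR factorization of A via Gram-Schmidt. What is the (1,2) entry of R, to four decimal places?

a_1 = (-4, 2, 1, -4); ‖a_1‖ = 6.0828, so e_1 = (-0.6576, 0.3288, 0.1644, -0.6576).
r_{12} = e_1·a_2 = 1.6440.

r_{12} = 1.6440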